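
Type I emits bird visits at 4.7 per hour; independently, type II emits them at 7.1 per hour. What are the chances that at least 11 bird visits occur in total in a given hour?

Independent Poisson processes superpose: combined rate λ = 4.7 + 7.1 = 11.8 per hour.
So μ = 11.8.
P(N ≥ 11) = 1 − P(N ≤ 10) ≈ 0.6315.

0.6315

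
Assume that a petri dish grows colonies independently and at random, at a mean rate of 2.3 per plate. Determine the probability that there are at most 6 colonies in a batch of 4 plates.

Over the interval, μ = 2.3 × 4 = 9.2 (a batch of 4 plates = 4 plates).
P(N ≤ 6) = Σ_{j=0}^{6} e^(−μ) μ^j/j! ≈ 0.1892.

0.1892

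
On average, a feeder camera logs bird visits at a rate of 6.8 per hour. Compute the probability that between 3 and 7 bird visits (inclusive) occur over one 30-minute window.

Over the interval, μ = 6.8 × 0.5 = 3.4 (a 30-minute window = 0.5 hours).
P(3 ≤ N ≤ 7) = Σ_{j=3}^{7} e^(−3.4) · 3.4^j/j! ≈ 0.6372.

0.6372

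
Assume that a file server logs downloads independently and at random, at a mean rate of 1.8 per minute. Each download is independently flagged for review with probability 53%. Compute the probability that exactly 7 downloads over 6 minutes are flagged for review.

0.1305

Thinning: the downloads that are flagged for review themselves form a Poisson process with rate 0.53 × 1.8 = 0.954 per minute.
Over the interval, μ = 0.954 × 6 = 5.724 (6 minutes).
P(N = 7) = e^(−5.724) · 5.724^7/7! ≈ 0.1305.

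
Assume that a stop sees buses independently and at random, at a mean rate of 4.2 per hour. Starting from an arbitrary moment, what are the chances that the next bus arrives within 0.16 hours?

Inter-arrival times are exponential with rate λ = 4.2 per hour.
P(T ≤ 0.16) = 1 − e^(−λt) = 1 − e^(−4.2 × 0.16) = 1 − e^(−0.672) ≈ 0.4893.

0.4893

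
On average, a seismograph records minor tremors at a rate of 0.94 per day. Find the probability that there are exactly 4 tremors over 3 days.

Over the interval, μ = 0.94 × 3 = 2.82 (3 days).
P(N = 4) = e^(−μ) μ^4/4! = e^(−2.82) · 2.82^4/24 ≈ 0.1571.

0.1571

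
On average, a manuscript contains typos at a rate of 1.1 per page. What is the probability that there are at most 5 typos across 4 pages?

Over the interval, μ = 1.1 × 4 = 4.4 (4 pages).
P(N ≤ 5) = Σ_{j=0}^{5} e^(−μ) μ^j/j! ≈ 0.7199.

0.7199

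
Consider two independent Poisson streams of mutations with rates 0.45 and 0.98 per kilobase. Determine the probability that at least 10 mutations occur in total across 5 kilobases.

Independent Poisson processes superpose: combined rate λ = 0.45 + 0.98 = 1.43 per kilobase.
Over the interval, μ = 1.43 × 5 = 7.15 (5 kilobases).
P(N ≥ 10) = 1 − P(N ≤ 9) ≈ 0.1850.

0.1850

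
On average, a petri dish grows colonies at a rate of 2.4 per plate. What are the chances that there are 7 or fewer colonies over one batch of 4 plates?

0.2584

Over the interval, μ = 2.4 × 4 = 9.6 (a batch of 4 plates = 4 plates).
P(N ≤ 7) = Σ_{j=0}^{7} e^(−μ) μ^j/j! ≈ 0.2584.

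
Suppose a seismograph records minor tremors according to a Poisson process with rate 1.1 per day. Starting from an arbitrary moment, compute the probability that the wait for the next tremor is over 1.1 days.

The wait for the next event is exponential with rate λ = 1.1 per day.
P(T > 1.1) = e^(−λt) = e^(−1.1 × 1.1) = e^(−1.21) ≈ 0.2982.

0.2982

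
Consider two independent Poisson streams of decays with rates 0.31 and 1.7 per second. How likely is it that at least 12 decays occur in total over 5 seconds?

0.3089

Independent Poisson processes superpose: combined rate λ = 0.31 + 1.7 = 2.01 per second.
Over the interval, μ = 2.01 × 5 = 10.05 (5 seconds).
P(N ≥ 12) = 1 − P(N ≤ 11) ≈ 0.3089.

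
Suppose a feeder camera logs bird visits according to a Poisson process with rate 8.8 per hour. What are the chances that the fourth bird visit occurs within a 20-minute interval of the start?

Over the interval, μ = 8.8 × 1/3 ≈ 2.93333 (a 20-minute interval = 1/3 hours).
The fourth arrival falls in the interval iff at least 4 events occur there: P(S_4 ≤ t) = P(N ≥ 4) = 1 − P(N ≤ 3) ≈ 0.3378.

0.3378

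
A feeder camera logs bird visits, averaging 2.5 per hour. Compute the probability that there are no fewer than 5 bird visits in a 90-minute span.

Over the interval, μ = 2.5 × 1.5 = 3.75 (a 90-minute span = 1.5 hours).
P(N ≥ 5) = 1 − P(N ≤ 4) = 1 − Σ_{j=0}^{4} e^(−μ) μ^j/j! ≈ 0.3225.

0.3225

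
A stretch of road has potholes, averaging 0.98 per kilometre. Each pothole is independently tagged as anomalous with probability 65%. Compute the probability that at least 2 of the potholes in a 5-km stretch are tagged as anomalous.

Thinning: the potholes that are tagged as anomalous themselves form a Poisson process with rate 0.65 × 0.98 = 0.637 per kilometre.
Over the interval, μ = 0.637 × 5 = 3.185 (a 5-km stretch = 5 kilometres).
P(N ≥ 2) = 1 − P(N ≤ 1) ≈ 0.8268.

0.8268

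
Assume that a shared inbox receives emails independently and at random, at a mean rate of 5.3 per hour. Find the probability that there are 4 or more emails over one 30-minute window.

Over the interval, μ = 5.3 × 0.5 = 2.65 (a 30-minute window = 0.5 hours).
P(N ≥ 4) = 1 − P(N ≤ 3) = 1 − Σ_{j=0}^{3} e^(−μ) μ^j/j! ≈ 0.2749.

0.2749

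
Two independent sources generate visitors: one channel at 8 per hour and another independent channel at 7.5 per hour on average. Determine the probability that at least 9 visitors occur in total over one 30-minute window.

Independent Poisson processes superpose: combined rate λ = 8 + 7.5 = 15.5 per hour.
Over the interval, μ = 15.5 × 0.5 = 7.75 (a 30-minute window = 0.5 hours).
P(N ≥ 9) = 1 − P(N ≤ 8) ≈ 0.3726.

0.3726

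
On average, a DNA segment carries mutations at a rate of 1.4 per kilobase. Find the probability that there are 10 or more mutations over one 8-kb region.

0.6808

Over the interval, μ = 1.4 × 8 = 11.2 (an 8-kb region = 8 kilobases).
P(N ≥ 10) = 1 − P(N ≤ 9) = 1 − Σ_{j=0}^{9} e^(−μ) μ^j/j! ≈ 0.6808.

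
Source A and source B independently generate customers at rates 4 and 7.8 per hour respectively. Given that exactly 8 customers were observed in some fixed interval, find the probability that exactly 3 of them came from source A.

Given the total, each event is independently from source A with probability p = λ_A/(λ_A+λ_B) = 4/11.8 ≈ 0.3390.
So K ~ Binomial(8, 4/11.8): P(K = 3) = C(8,3) · (4/11.8)^3 · (7.8/11.8)^5 ≈ 0.2753.

0.2753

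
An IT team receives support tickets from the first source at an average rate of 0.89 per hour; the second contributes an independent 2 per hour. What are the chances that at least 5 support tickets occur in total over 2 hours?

0.6844

Independent Poisson processes superpose: combined rate λ = 0.89 + 2 = 2.89 per hour.
Over the interval, μ = 2.89 × 2 = 5.78 (2 hours).
P(N ≥ 5) = 1 − P(N ≤ 4) ≈ 0.6844.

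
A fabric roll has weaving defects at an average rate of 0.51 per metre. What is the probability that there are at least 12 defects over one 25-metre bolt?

0.6210

Over the interval, μ = 0.51 × 25 = 12.75 (a 25-metre bolt = 25 metres).
P(N ≥ 12) = 1 − P(N ≤ 11) = 1 − Σ_{j=0}^{11} e^(−μ) μ^j/j! ≈ 0.6210.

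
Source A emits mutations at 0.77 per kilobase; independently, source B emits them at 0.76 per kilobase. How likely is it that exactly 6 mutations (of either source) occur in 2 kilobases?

0.0535

Independent Poisson processes superpose: combined rate λ = 0.77 + 0.76 = 1.53 per kilobase.
Over the interval, μ = 1.53 × 2 = 3.06 (2 kilobases).
P(N = 6) = e^(−3.06) · 3.06^6/6! ≈ 0.0535.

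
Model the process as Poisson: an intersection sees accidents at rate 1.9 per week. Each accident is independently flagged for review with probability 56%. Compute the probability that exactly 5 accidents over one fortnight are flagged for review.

Thinning: the accidents that are flagged for review themselves form a Poisson process with rate 0.56 × 1.9 = 1.064 per week.
Over the interval, μ = 1.064 × 2 = 2.128 (a fortnight = 2 weeks).
P(N = 5) = e^(−2.128) · 2.128^5/5! ≈ 0.0433.

0.0433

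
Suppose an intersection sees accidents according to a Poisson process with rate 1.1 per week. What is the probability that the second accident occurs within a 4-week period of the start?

Over the interval, μ = 1.1 × 4 = 4.4 (a 4-week period = 4 weeks).
The second arrival falls in the interval iff at least 2 events occur there: P(S_2 ≤ t) = P(N ≥ 2) = 1 − P(N ≤ 1) ≈ 0.9337.

0.9337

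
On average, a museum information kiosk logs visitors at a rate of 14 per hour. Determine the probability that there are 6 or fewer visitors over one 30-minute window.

Over the interval, μ = 14 × 0.5 = 7 (a 30-minute window = 0.5 hours).
P(N ≤ 6) = Σ_{j=0}^{6} e^(−μ) μ^j/j! ≈ 0.4497.

0.4497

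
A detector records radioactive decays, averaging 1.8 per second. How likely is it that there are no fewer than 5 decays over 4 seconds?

Over the interval, μ = 1.8 × 4 = 7.2 (4 seconds).
P(N ≥ 5) = 1 − P(N ≤ 4) = 1 − Σ_{j=0}^{4} e^(−μ) μ^j/j! ≈ 0.8445.

0.8445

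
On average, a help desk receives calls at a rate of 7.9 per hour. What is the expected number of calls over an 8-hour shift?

63.2

E[N] = λt = 7.9 × 8 = 63.2 (an 8-hour shift = 8 hours).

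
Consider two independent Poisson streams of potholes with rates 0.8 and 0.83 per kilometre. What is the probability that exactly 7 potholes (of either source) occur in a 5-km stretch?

0.1368

Independent Poisson processes superpose: combined rate λ = 0.8 + 0.83 = 1.63 per kilometre.
Over the interval, μ = 1.63 × 5 = 8.15 (a 5-km stretch = 5 kilometres).
P(N = 7) = e^(−8.15) · 8.15^7/7! ≈ 0.1368.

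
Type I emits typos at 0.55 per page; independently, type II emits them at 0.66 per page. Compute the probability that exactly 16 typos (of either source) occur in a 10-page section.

0.0561

Independent Poisson processes superpose: combined rate λ = 0.55 + 0.66 = 1.21 per page.
Over the interval, μ = 1.21 × 10 = 12.1 (a 10-page section = 10 pages).
P(N = 16) = e^(−12.1) · 12.1^16/16! ≈ 0.0561.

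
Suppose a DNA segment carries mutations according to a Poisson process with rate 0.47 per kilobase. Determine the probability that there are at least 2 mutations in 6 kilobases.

Over the interval, μ = 0.47 × 6 = 2.82 (6 kilobases).
P(N ≥ 2) = 1 − P(N ≤ 1) = 1 − Σ_{j=0}^{1} e^(−μ) μ^j/j! ≈ 0.7723.

0.7723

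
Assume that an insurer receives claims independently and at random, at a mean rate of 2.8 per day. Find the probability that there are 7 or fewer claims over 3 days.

Over the interval, μ = 2.8 × 3 = 8.4 (3 days).
P(N ≤ 7) = Σ_{j=0}^{7} e^(−μ) μ^j/j! ≈ 0.3987.

0.3987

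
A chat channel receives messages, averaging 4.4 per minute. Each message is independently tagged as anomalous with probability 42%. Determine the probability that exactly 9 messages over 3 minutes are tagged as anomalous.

Thinning: the messages that are tagged as anomalous themselves form a Poisson process with rate 0.42 × 4.4 = 1.848 per minute.
Over the interval, μ = 1.848 × 3 = 5.544 (3 minutes).
P(N = 9) = e^(−5.544) · 5.544^9/9! ≈ 0.0533.

0.0533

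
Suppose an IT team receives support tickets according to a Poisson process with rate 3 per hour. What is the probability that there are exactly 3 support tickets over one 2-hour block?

0.0892

Over the interval, μ = 3 × 2 = 6 (a 2-hour block = 2 hours).
P(N = 3) = e^(−μ) μ^3/3! = e^(−6) · 6^3/6 ≈ 0.0892.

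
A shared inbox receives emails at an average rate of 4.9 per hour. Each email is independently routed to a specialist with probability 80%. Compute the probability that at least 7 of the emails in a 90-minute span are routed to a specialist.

0.3744

Thinning: the emails that are routed to a specialist themselves form a Poisson process with rate 0.8 × 4.9 = 3.92 per hour.
Over the interval, μ = 3.92 × 1.5 = 5.88 (a 90-minute span = 1.5 hours).
P(N ≥ 7) = 1 − P(N ≤ 6) ≈ 0.3744.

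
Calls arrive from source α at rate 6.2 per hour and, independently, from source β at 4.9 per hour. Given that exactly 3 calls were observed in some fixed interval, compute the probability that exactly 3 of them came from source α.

0.1743

Given the total, each event is independently from source α with probability p = λ_α/(λ_α+λ_β) = 6.2/11.1 ≈ 0.5586.
So K ~ Binomial(3, 6.2/11.1): P(K = 3) = C(3,3) · (6.2/11.1)^3 · (4.9/11.1)^0 ≈ 0.1743.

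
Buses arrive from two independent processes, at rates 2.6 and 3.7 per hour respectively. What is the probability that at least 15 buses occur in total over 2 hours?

0.2847

Independent Poisson processes superpose: combined rate λ = 2.6 + 3.7 = 6.3 per hour.
Over the interval, μ = 6.3 × 2 = 12.6 (2 hours).
P(N ≥ 15) = 1 − P(N ≤ 14) ≈ 0.2847.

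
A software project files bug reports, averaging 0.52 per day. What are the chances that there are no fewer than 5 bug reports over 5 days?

Over the interval, μ = 0.52 × 5 = 2.6 (5 days).
P(N ≥ 5) = 1 − P(N ≤ 4) = 1 − Σ_{j=0}^{4} e^(−μ) μ^j/j! ≈ 0.1226.

0.1226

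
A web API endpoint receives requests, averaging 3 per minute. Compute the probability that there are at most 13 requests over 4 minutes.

0.6815

Over the interval, μ = 3 × 4 = 12 (4 minutes).
P(N ≤ 13) = Σ_{j=0}^{13} e^(−μ) μ^j/j! ≈ 0.6815.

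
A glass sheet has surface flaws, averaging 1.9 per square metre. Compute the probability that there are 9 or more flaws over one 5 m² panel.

Over the interval, μ = 1.9 × 5 = 9.5 (a 5 m² panel = 5 square metres).
P(N ≥ 9) = 1 − P(N ≤ 8) = 1 − Σ_{j=0}^{8} e^(−μ) μ^j/j! ≈ 0.6082.

0.6082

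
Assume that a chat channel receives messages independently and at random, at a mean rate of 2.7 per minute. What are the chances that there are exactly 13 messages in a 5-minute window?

Over the interval, μ = 2.7 × 5 = 13.5 (a 5-minute window = 5 minutes).
P(N = 13) = e^(−μ) μ^13/13! = e^(−13.5) · 13.5^13/6227020800 ≈ 0.1089.

0.1089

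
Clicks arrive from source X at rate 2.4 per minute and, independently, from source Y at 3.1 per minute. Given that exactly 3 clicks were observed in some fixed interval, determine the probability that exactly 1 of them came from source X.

Given the total, each event is independently from source X with probability p = λ_X/(λ_X+λ_Y) = 2.4/5.5 ≈ 0.4364.
So K ~ Binomial(3, 2.4/5.5): P(K = 1) = C(3,1) · (2.4/5.5)^1 · (3.1/5.5)^2 ≈ 0.4159.

0.4159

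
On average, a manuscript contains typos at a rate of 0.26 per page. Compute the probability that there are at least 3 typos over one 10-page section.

Over the interval, μ = 0.26 × 10 = 2.6 (a 10-page section = 10 pages).
P(N ≥ 3) = 1 − P(N ≤ 2) = 1 − Σ_{j=0}^{2} e^(−μ) μ^j/j! ≈ 0.4816.

0.4816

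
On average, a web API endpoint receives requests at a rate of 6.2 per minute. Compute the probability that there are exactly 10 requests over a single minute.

0.0469

With mean μ = 6.2 per minute,
P(N = 10) = e^(−μ) μ^10/10! = e^(−6.2) · 6.2^10/3628800 ≈ 0.0469.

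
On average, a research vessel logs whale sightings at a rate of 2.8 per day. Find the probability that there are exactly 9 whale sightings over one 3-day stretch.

Over the interval, μ = 2.8 × 3 = 8.4 (a 3-day stretch = 3 days).
P(N = 9) = e^(−μ) μ^9/9! = e^(−8.4) · 8.4^9/362880 ≈ 0.1290.

0.1290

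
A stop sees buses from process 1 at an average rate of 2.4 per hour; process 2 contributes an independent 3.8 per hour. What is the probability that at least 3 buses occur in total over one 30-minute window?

Independent Poisson processes superpose: combined rate λ = 2.4 + 3.8 = 6.2 per hour.
Over the interval, μ = 6.2 × 0.5 = 3.1 (a 30-minute window = 0.5 hours).
P(N ≥ 3) = 1 − P(N ≤ 2) ≈ 0.5988.

0.5988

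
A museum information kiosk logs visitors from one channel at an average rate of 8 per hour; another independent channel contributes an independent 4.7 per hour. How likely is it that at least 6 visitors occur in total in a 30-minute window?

Independent Poisson processes superpose: combined rate λ = 8 + 4.7 = 12.7 per hour.
Over the interval, μ = 12.7 × 0.5 = 6.35 (a 30-minute window = 0.5 hours).
P(N ≥ 6) = 1 − P(N ≤ 5) ≈ 0.6088.

0.6088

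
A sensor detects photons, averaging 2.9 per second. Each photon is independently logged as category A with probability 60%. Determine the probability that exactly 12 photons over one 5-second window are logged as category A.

Thinning: the photons that are logged as category A themselves form a Poisson process with rate 0.6 × 2.9 = 1.74 per second.
Over the interval, μ = 1.74 × 5 = 8.7 (a 5-second window = 5 seconds).
P(N = 12) = e^(−8.7) · 8.7^12/12! ≈ 0.0654.

0.0654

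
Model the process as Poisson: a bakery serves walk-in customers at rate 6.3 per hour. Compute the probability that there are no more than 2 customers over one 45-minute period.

Over the interval, μ = 6.3 × 0.75 = 4.725 (a 45-minute period = 0.75 hours).
P(N ≤ 2) = Σ_{j=0}^{2} e^(−μ) μ^j/j! ≈ 0.1498.

0.1498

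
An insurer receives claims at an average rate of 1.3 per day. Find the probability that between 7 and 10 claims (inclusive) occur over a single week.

Over the interval, μ = 1.3 × 7 = 9.1 (a week = 7 days).
P(7 ≤ N ≤ 10) = Σ_{j=7}^{10} e^(−9.1) · 9.1^j/j! ≈ 0.4962.

0.4962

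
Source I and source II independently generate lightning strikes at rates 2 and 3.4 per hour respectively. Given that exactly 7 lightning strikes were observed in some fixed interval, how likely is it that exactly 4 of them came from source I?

0.1644

Given the total, each event is independently from source I with probability p = λ_I/(λ_I+λ_II) = 2/5.4 ≈ 0.3704.
So K ~ Binomial(7, 2/5.4): P(K = 4) = C(7,4) · (2/5.4)^4 · (3.4/5.4)^3 ≈ 0.1644.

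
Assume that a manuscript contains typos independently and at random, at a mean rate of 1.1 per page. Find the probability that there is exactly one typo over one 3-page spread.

Over the interval, μ = 1.1 × 3 = 3.3 (a 3-page spread = 3 pages).
P(N = 1) = e^(−μ) μ^1/1! = e^(−3.3) · 3.3^1/1 ≈ 0.1217.

0.1217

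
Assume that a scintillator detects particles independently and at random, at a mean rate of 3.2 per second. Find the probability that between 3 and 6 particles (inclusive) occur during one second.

With mean μ = 3.2 per second,
P(3 ≤ N ≤ 6) = Σ_{j=3}^{6} e^(−3.2) · 3.2^j/j! ≈ 0.5755.

0.5755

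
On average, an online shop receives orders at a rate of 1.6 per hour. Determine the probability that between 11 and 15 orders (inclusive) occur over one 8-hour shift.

Over the interval, μ = 1.6 × 8 = 12.8 (an 8-hour shift = 8 hours).
P(11 ≤ N ≤ 15) = Σ_{j=11}^{15} e^(−12.8) · 12.8^j/j! ≈ 0.5118.

0.5118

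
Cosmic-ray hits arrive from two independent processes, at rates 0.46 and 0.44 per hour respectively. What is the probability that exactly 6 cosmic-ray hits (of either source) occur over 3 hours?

Independent Poisson processes superpose: combined rate λ = 0.46 + 0.44 = 0.9 per hour.
Over the interval, μ = 0.9 × 3 = 2.7 (3 hours).
P(N = 6) = e^(−2.7) · 2.7^6/6! ≈ 0.0362.

0.0362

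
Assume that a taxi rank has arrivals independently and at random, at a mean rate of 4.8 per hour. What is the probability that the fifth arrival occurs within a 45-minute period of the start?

Over the interval, μ = 4.8 × 0.75 = 3.6 (a 45-minute period = 0.75 hours).
The fifth arrival falls in the interval iff at least 5 events occur there: P(S_5 ≤ t) = P(N ≥ 5) = 1 − P(N ≤ 4) ≈ 0.2936.

0.2936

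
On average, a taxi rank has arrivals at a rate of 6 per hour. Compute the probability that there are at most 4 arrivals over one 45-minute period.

0.5321

Over the interval, μ = 6 × 0.75 = 4.5 (a 45-minute period = 0.75 hours).
P(N ≤ 4) = Σ_{j=0}^{4} e^(−μ) μ^j/j! ≈ 0.5321.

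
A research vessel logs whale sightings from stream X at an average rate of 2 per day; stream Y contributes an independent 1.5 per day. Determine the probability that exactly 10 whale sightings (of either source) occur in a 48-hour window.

Independent Poisson processes superpose: combined rate λ = 2 + 1.5 = 3.5 per day.
Over the interval, μ = 3.5 × 2 = 7 (a 48-hour window = 2 days).
P(N = 10) = e^(−7) · 7^10/10! ≈ 0.0710.

0.0710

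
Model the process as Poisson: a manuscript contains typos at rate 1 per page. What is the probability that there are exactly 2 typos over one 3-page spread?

0.2240

Over the interval, μ = 1 × 3 = 3 (a 3-page spread = 3 pages).
P(N = 2) = e^(−μ) μ^2/2! = e^(−3) · 3^2/2 ≈ 0.2240.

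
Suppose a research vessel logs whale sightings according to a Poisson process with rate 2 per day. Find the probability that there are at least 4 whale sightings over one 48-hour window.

Over the interval, μ = 2 × 2 = 4 (a 48-hour window = 2 days).
P(N ≥ 4) = 1 − P(N ≤ 3) = 1 − Σ_{j=0}^{3} e^(−μ) μ^j/j! ≈ 0.5665.

0.5665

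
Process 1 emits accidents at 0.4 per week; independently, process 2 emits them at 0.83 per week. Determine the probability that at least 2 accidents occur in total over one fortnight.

Independent Poisson processes superpose: combined rate λ = 0.4 + 0.83 = 1.23 per week.
Over the interval, μ = 1.23 × 2 = 2.46 (a fortnight = 2 weeks).
P(N ≥ 2) = 1 − P(N ≤ 1) ≈ 0.7044.

0.7044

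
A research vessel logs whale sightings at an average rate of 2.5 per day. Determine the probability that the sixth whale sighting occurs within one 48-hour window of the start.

Over the interval, μ = 2.5 × 2 = 5 (a 48-hour window = 2 days).
The sixth arrival falls in the interval iff at least 6 events occur there: P(S_6 ≤ t) = P(N ≥ 6) = 1 − P(N ≤ 5) ≈ 0.3840.

0.3840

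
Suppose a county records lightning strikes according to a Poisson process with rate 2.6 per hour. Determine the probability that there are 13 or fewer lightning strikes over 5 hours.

0.5730

Over the interval, μ = 2.6 × 5 = 13 (5 hours).
P(N ≤ 13) = Σ_{j=0}^{13} e^(−μ) μ^j/j! ≈ 0.5730.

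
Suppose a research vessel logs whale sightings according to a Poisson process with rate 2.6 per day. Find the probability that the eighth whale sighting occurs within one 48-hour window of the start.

Over the interval, μ = 2.6 × 2 = 5.2 (a 48-hour window = 2 days).
The eighth arrival falls in the interval iff at least 8 events occur there: P(S_8 ≤ t) = P(N ≥ 8) = 1 − P(N ≤ 7) ≈ 0.1551.

0.1551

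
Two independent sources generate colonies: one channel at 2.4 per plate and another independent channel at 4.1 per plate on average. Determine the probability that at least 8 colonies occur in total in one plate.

Independent Poisson processes superpose: combined rate λ = 2.4 + 4.1 = 6.5 per plate.
So μ = 6.5.
P(N ≥ 8) = 1 − P(N ≤ 7) ≈ 0.3272.

0.3272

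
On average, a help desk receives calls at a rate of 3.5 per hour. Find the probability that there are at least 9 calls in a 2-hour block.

0.2709

Over the interval, μ = 3.5 × 2 = 7 (a 2-hour block = 2 hours).
P(N ≥ 9) = 1 − P(N ≤ 8) = 1 − Σ_{j=0}^{8} e^(−μ) μ^j/j! ≈ 0.2709.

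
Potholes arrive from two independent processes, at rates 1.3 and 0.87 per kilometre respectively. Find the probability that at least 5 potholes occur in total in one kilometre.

0.0693

Independent Poisson processes superpose: combined rate λ = 1.3 + 0.87 = 2.17 per kilometre.
So μ = 2.17.
P(N ≥ 5) = 1 − P(N ≤ 4) ≈ 0.0693.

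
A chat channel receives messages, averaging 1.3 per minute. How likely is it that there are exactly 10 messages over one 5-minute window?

0.0558

Over the interval, μ = 1.3 × 5 = 6.5 (a 5-minute window = 5 minutes).
P(N = 10) = e^(−μ) μ^10/10! = e^(−6.5) · 6.5^10/3628800 ≈ 0.0558.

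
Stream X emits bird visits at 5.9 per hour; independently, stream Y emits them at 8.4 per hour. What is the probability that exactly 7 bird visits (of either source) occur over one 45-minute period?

0.0712

Independent Poisson processes superpose: combined rate λ = 5.9 + 8.4 = 14.3 per hour.
Over the interval, μ = 14.3 × 0.75 = 10.725 (a 45-minute period = 0.75 hours).
P(N = 7) = e^(−10.725) · 10.725^7/7! ≈ 0.0712.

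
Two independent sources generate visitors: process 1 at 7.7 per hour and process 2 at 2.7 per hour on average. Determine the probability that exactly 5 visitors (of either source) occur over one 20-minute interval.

Independent Poisson processes superpose: combined rate λ = 7.7 + 2.7 = 10.4 per hour.
Over the interval, μ = 10.4 × 1/3 ≈ 3.46667 (a 20-minute interval = 1/3 hours).
P(N = 5) = e^(−3.46667) · 3.46667^5/5! ≈ 0.1303.

0.1303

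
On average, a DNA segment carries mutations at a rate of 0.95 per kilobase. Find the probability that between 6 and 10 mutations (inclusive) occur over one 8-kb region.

0.6228

Over the interval, μ = 0.95 × 8 = 7.6 (an 8-kb region = 8 kilobases).
P(6 ≤ N ≤ 10) = Σ_{j=6}^{10} e^(−7.6) · 7.6^j/j! ≈ 0.6228.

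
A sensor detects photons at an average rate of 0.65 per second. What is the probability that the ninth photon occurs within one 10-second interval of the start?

0.2084

Over the interval, μ = 0.65 × 10 = 6.5 (a 10-second interval = 10 seconds).
The ninth arrival falls in the interval iff at least 9 events occur there: P(S_9 ≤ t) = P(N ≥ 9) = 1 − P(N ≤ 8) ≈ 0.2084.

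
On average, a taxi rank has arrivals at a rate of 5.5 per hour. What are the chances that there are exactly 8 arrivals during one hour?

0.0849

With mean μ = 5.5 per hour,
P(N = 8) = e^(−μ) μ^8/8! = e^(−5.5) · 5.5^8/40320 ≈ 0.0849.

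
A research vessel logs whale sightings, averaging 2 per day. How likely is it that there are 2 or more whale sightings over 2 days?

Over the interval, μ = 2 × 2 = 4 (2 days).
P(N ≥ 2) = 1 − P(N ≤ 1) = 1 − Σ_{j=0}^{1} e^(−μ) μ^j/j! ≈ 0.9084.

0.9084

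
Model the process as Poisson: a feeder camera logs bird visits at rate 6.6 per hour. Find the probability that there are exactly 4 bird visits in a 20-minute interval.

0.1082

Over the interval, μ = 6.6 × 1/3 = 2.2 (a 20-minute interval = 1/3 hours).
P(N = 4) = e^(−μ) μ^4/4! = e^(−2.2) · 2.2^4/24 ≈ 0.1082.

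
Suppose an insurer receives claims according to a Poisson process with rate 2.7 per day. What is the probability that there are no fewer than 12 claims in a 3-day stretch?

0.1193

Over the interval, μ = 2.7 × 3 = 8.1 (a 3-day stretch = 3 days).
P(N ≥ 12) = 1 − P(N ≤ 11) = 1 − Σ_{j=0}^{11} e^(−μ) μ^j/j! ≈ 0.1193.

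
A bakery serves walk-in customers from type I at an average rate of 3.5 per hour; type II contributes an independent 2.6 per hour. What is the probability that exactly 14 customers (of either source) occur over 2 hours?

0.0934

Independent Poisson processes superpose: combined rate λ = 3.5 + 2.6 = 6.1 per hour.
Over the interval, μ = 6.1 × 2 = 12.2 (2 hours).
P(N = 14) = e^(−12.2) · 12.2^14/14! ≈ 0.0934.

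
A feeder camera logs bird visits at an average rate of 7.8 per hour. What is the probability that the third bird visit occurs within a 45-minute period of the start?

0.9310

Over the interval, μ = 7.8 × 0.75 = 5.85 (a 45-minute period = 0.75 hours).
The third arrival falls in the interval iff at least 3 events occur there: P(S_3 ≤ t) = P(N ≥ 3) = 1 − P(N ≤ 2) ≈ 0.9310.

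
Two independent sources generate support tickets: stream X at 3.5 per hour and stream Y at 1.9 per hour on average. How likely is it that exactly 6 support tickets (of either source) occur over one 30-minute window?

Independent Poisson processes superpose: combined rate λ = 3.5 + 1.9 = 5.4 per hour.
Over the interval, μ = 5.4 × 0.5 = 2.7 (a 30-minute window = 0.5 hours).
P(N = 6) = e^(−2.7) · 2.7^6/6! ≈ 0.0362.

0.0362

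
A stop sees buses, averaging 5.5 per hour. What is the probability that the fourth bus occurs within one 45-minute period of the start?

0.5906

Over the interval, μ = 5.5 × 0.75 = 4.125 (a 45-minute period = 0.75 hours).
The fourth arrival falls in the interval iff at least 4 events occur there: P(S_4 ≤ t) = P(N ≥ 4) = 1 − P(N ≤ 3) ≈ 0.5906.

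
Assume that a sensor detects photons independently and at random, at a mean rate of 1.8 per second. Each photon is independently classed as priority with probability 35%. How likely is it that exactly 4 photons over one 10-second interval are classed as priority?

Thinning: the photons that are classed as priority themselves form a Poisson process with rate 0.35 × 1.8 = 0.63 per second.
Over the interval, μ = 0.63 × 10 = 6.3 (a 10-second interval = 10 seconds).
P(N = 4) = e^(−6.3) · 6.3^4/4! ≈ 0.1205.

0.1205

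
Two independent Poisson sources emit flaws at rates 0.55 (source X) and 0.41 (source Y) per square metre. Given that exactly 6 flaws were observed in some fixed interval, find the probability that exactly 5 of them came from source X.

0.1582

Given the total, each event is independently from source X with probability p = λ_X/(λ_X+λ_Y) = 0.55/0.96 ≈ 0.5729.
So K ~ Binomial(6, 0.55/0.96): P(K = 5) = C(6,5) · (0.55/0.96)^5 · (0.41/0.96)^1 ≈ 0.1582.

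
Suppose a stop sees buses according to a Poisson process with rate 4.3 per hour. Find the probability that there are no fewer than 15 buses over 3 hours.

Over the interval, μ = 4.3 × 3 = 12.9 (3 hours).
P(N ≥ 15) = 1 − P(N ≤ 14) = 1 − Σ_{j=0}^{14} e^(−μ) μ^j/j! ≈ 0.3147.

0.3147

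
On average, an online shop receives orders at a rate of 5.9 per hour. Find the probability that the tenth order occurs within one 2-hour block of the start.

Over the interval, μ = 5.9 × 2 = 11.8 (a 2-hour block = 2 hours).
The tenth arrival falls in the interval iff at least 10 events occur there: P(S_10 ≤ t) = P(N ≥ 10) = 1 − P(N ≤ 9) ≈ 0.7397.

0.7397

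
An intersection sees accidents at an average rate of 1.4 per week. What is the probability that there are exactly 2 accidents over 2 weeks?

0.2384

Over the interval, μ = 1.4 × 2 = 2.8 (2 weeks).
P(N = 2) = e^(−μ) μ^2/2! = e^(−2.8) · 2.8^2/2 ≈ 0.2384.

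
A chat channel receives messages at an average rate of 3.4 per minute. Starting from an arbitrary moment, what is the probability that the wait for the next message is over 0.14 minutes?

The wait for the next event is exponential with rate λ = 3.4 per minute.
P(T > 0.14) = e^(−λt) = e^(−3.4 × 0.14) = e^(−0.476) ≈ 0.6213.

0.6213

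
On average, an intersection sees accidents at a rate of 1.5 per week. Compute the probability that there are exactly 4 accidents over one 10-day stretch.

Over the interval, μ = 1.5 × 10/7 ≈ 2.14286 (a 10-day stretch = 10/7 weeks).
P(N = 4) = e^(−μ) μ^4/4! = e^(−2.14286) · 2.14286^4/24 ≈ 0.1031.

0.1031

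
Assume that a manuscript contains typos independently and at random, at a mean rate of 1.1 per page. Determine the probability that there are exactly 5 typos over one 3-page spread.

0.1203

Over the interval, μ = 1.1 × 3 = 3.3 (a 3-page spread = 3 pages).
P(N = 5) = e^(−μ) μ^5/5! = e^(−3.3) · 3.3^5/120 ≈ 0.1203.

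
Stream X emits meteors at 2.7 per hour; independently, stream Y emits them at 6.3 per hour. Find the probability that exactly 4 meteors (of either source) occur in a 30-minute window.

0.1898

Independent Poisson processes superpose: combined rate λ = 2.7 + 6.3 = 9 per hour.
Over the interval, μ = 9 × 0.5 = 4.5 (a 30-minute window = 0.5 hours).
P(N = 4) = e^(−4.5) · 4.5^4/4! ≈ 0.1898.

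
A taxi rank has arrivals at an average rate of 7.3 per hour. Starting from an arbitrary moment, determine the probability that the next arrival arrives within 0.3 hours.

0.8881

Inter-arrival times are exponential with rate λ = 7.3 per hour.
P(T ≤ 0.3) = 1 − e^(−λt) = 1 − e^(−7.3 × 0.3) = 1 − e^(−2.19) ≈ 0.8881.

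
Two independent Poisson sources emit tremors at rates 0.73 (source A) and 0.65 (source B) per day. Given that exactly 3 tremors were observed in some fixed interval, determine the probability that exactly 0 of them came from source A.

Given the total, each event is independently from source A with probability p = λ_A/(λ_A+λ_B) = 0.73/1.38 ≈ 0.5290.
So K ~ Binomial(3, 0.73/1.38): P(K = 0) = C(3,0) · (0.73/1.38)^0 · (0.65/1.38)^3 ≈ 0.1045.

0.1045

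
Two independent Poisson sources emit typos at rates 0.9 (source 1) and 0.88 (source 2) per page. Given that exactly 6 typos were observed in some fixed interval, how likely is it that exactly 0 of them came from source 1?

Given the total, each event is independently from source 1 with probability p = λ_1/(λ_1+λ_2) = 0.9/1.78 ≈ 0.5056.
So K ~ Binomial(6, 0.9/1.78): P(K = 0) = C(6,0) · (0.9/1.78)^0 · (0.88/1.78)^6 ≈ 0.0146.

0.0146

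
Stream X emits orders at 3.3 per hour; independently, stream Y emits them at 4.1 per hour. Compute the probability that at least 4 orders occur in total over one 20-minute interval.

0.2353

Independent Poisson processes superpose: combined rate λ = 3.3 + 4.1 = 7.4 per hour.
Over the interval, μ = 7.4 × 1/3 ≈ 2.46667 (a 20-minute interval = 1/3 hours).
P(N ≥ 4) = 1 − P(N ≤ 3) ≈ 0.2353.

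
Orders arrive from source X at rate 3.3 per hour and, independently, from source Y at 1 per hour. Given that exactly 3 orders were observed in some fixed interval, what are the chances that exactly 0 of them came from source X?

Given the total, each event is independently from source X with probability p = λ_X/(λ_X+λ_Y) = 3.3/4.3 ≈ 0.7674.
So K ~ Binomial(3, 3.3/4.3): P(K = 0) = C(3,0) · (3.3/4.3)^0 · (1/4.3)^3 ≈ 0.0126.

0.0126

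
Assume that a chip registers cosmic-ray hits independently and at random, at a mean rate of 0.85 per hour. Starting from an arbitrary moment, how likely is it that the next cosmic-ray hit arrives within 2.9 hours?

Inter-arrival times are exponential with rate λ = 0.85 per hour.
P(T ≤ 2.9) = 1 − e^(−λt) = 1 − e^(−0.85 × 2.9) = 1 − e^(−2.465) ≈ 0.9150.

0.9150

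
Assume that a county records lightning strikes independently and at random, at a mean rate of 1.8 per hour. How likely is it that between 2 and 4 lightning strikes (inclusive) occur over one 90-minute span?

0.6142

Over the interval, μ = 1.8 × 1.5 = 2.7 (a 90-minute span = 1.5 hours).
P(2 ≤ N ≤ 4) = Σ_{j=2}^{4} e^(−2.7) · 2.7^j/j! ≈ 0.6142.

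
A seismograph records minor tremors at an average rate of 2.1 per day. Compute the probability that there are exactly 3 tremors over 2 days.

Over the interval, μ = 2.1 × 2 = 4.2 (2 days).
P(N = 3) = e^(−μ) μ^3/3! = e^(−4.2) · 4.2^3/6 ≈ 0.1852.

0.1852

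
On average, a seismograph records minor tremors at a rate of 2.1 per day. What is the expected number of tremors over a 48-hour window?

4.2

E[N] = λt = 2.1 × 2 = 4.2 (a 48-hour window = 2 days).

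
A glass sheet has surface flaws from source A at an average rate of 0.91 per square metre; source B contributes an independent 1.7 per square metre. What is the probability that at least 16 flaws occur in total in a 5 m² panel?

Independent Poisson processes superpose: combined rate λ = 0.91 + 1.7 = 2.61 per square metre.
Over the interval, μ = 2.61 × 5 = 13.05 (a 5 m² panel = 5 square metres).
P(N ≥ 16) = 1 − P(N ≤ 15) ≈ 0.2408.

0.2408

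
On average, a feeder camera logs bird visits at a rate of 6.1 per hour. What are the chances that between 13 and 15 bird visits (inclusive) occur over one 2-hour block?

Over the interval, μ = 6.1 × 2 = 12.2 (a 2-hour block = 2 hours).
P(13 ≤ N ≤ 15) = Σ_{j=13}^{15} e^(−12.2) · 12.2^j/j! ≈ 0.2765.

0.2765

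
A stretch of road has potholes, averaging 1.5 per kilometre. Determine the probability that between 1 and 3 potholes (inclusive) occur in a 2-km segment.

0.5974

Over the interval, μ = 1.5 × 2 = 3 (a 2-km segment = 2 kilometres).
P(1 ≤ N ≤ 3) = Σ_{j=1}^{3} e^(−3) · 3^j/j! ≈ 0.5974.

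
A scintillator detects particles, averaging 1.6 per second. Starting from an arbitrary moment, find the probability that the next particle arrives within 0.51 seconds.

Inter-arrival times are exponential with rate λ = 1.6 per second.
P(T ≤ 0.51) = 1 − e^(−λt) = 1 − e^(−1.6 × 0.51) = 1 − e^(−0.816) ≈ 0.5578.

0.5578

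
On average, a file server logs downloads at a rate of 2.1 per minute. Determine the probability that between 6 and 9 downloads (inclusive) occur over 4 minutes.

0.5086

Over the interval, μ = 2.1 × 4 = 8.4 (4 minutes).
P(6 ≤ N ≤ 9) = Σ_{j=6}^{9} e^(−8.4) · 8.4^j/j! ≈ 0.5086.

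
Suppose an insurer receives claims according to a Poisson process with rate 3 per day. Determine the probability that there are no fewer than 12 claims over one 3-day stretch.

Over the interval, μ = 3 × 3 = 9 (a 3-day stretch = 3 days).
P(N ≥ 12) = 1 − P(N ≤ 11) = 1 − Σ_{j=0}^{11} e^(−μ) μ^j/j! ≈ 0.1970.

0.1970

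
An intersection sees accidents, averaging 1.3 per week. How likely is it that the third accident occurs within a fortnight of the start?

0.4816

Over the interval, μ = 1.3 × 2 = 2.6 (a fortnight = 2 weeks).
The third arrival falls in the interval iff at least 3 events occur there: P(S_3 ≤ t) = P(N ≥ 3) = 1 − P(N ≤ 2) ≈ 0.4816.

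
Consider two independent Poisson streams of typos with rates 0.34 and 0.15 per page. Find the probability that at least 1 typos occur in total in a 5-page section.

0.9137

Independent Poisson processes superpose: combined rate λ = 0.34 + 0.15 = 0.49 per page.
Over the interval, μ = 0.49 × 5 = 2.45 (a 5-page section = 5 pages).
P(N ≥ 1) = 1 − P(N ≤ 0) ≈ 0.9137.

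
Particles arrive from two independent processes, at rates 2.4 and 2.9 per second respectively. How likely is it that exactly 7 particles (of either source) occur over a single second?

Independent Poisson processes superpose: combined rate λ = 2.4 + 2.9 = 5.3 per second.
So μ = 5.3.
P(N = 7) = e^(−5.3) · 5.3^7/7! ≈ 0.1163.

0.1163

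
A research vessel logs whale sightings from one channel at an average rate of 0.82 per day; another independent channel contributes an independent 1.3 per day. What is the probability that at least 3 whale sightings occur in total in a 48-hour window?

Independent Poisson processes superpose: combined rate λ = 0.82 + 1.3 = 2.12 per day.
Over the interval, μ = 2.12 × 2 = 4.24 (a 48-hour window = 2 days).
P(N ≥ 3) = 1 − P(N ≤ 2) ≈ 0.7950.

0.7950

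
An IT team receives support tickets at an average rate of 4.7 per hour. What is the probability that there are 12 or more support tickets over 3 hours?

Over the interval, μ = 4.7 × 3 = 14.1 (3 hours).
P(N ≥ 12) = 1 − P(N ≤ 11) = 1 − Σ_{j=0}^{11} e^(−μ) μ^j/j! ≈ 0.7483.

0.7483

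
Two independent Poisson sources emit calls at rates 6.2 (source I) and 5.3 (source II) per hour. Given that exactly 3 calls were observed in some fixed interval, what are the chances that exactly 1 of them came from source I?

0.3435

Given the total, each event is independently from source I with probability p = λ_I/(λ_I+λ_II) = 6.2/11.5 ≈ 0.5391.
So K ~ Binomial(3, 6.2/11.5): P(K = 1) = C(3,1) · (6.2/11.5)^1 · (5.3/11.5)^2 ≈ 0.3435.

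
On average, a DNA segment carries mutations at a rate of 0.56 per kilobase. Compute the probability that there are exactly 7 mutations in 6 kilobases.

Over the interval, μ = 0.56 × 6 = 3.36 (6 kilobases).
P(N = 7) = e^(−μ) μ^7/7! = e^(−3.36) · 3.36^7/5040 ≈ 0.0333.

0.0333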